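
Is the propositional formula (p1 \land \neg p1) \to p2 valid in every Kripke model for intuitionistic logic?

Yes

This is an instance of ex falso quodlibet, which is intuitionistically derivable.
No world can force both p1 and \neg p1, so the antecedent p1 \land \neg p1 is never forced and the implication holds vacuously at every world.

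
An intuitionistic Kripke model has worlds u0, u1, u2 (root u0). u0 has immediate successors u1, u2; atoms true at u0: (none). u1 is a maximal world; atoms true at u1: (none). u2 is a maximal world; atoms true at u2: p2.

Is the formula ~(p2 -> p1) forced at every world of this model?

No

Not every world: u0 ||-/- ~(p2 -> p1).
u0 ||-/- ~(p2 -> p1) since u1 is accessible from u0 and u1 ||- p2 -> p1.
u1 ||- p2 -> p1 vacuously: no world accessible from u1 forces the antecedent p2.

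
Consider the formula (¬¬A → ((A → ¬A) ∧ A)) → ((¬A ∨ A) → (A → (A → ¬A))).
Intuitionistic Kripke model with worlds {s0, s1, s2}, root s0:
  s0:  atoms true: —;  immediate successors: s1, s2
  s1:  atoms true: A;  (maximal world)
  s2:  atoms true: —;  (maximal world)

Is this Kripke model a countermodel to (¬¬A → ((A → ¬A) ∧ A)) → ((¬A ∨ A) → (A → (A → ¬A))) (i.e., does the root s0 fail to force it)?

No

s0 ⊩ (¬¬A → ((A → ¬A) ∧ A)) → ((¬A ∨ A) → (A → (A → ¬A))): every world accessible from s0 that forces ¬¬A → ((A → ¬A) ∧ A) (namely s2) also forces (¬A ∨ A) → (A → (A → ¬A)).
So the root s0 forces (¬¬A → ((A → ¬A) ∧ A)) → ((¬A ∨ A) → (A → (A → ¬A))); the model is not a countermodel.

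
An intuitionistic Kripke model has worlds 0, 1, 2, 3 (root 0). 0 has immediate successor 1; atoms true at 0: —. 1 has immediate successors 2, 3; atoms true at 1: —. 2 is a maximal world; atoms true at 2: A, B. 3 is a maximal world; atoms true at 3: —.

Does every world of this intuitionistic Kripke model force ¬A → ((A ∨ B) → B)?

Yes

0 ⊩ ¬A → ((A ∨ B) → B): every world accessible from 0 that forces ¬A (namely 3) also forces (A ∨ B) → B.
Since the root 0 forces ¬A → ((A ∨ B) → B) and forcing is persistent (monotone upward), every world forces it.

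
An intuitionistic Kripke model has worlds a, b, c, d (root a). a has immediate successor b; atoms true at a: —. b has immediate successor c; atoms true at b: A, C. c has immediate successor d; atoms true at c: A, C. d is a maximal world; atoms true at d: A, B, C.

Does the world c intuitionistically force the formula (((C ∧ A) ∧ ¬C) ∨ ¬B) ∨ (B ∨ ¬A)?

No

c ⊮ (((C ∧ A) ∧ ¬C) ∨ ¬B) ∨ (B ∨ ¬A): neither disjunct is forced at c.
c ⊮ ((C ∧ A) ∧ ¬C) ∨ ¬B: neither disjunct is forced at c.
c ⊮ (C ∧ A) ∧ ¬C since c fails ¬C.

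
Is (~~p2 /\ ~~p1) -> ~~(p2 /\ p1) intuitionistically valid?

Yes

This is the distribution of double negation over conjunction, which is intuitionistically derivable.
Assume ~~p2, ~~p1, and ~(p2 /\ p1). From p2 we'd get ~p1 (since p2 /\ p1 is refuted), contradicting ~~p1; so ~p2, contradicting ~~p2.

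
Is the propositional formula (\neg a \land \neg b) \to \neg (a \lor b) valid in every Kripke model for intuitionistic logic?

This is a constructively valid De Morgan direction (conjunction of negations to negated disjunction), which is intuitionistically derivable.
If both \neg a and \neg b hold at a world, no accessible world forces a or forces b, so none forces a \lor b.

Yes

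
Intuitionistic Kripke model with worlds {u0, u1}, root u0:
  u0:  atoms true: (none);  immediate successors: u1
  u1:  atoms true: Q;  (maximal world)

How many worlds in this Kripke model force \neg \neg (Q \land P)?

u0: does not force it — u0 \nVdash \neg \neg (Q \land P) since u0 is accessible from u0 and u0 \Vdash \neg (Q \land P).
u1: does not force it — u1 \nVdash \neg \neg (Q \land P) since u1 is accessible from u1 and u1 \Vdash \neg (Q \land P).
Worlds forcing the formula: { }.

0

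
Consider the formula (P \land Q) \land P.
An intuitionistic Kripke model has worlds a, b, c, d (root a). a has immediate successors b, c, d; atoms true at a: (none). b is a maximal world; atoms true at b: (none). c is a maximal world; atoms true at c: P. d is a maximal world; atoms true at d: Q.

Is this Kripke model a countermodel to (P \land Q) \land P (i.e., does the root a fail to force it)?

Yes

a \nVdash (P \land Q) \land P since a fails P \land Q.
So the root a does not force (P \land Q) \land P; the model is a countermodel.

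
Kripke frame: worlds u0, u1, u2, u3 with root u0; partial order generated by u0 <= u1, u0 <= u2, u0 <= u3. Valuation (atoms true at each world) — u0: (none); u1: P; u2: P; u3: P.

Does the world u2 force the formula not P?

No

u2 does not force not P since u2 is accessible from u2 and u2 forces P.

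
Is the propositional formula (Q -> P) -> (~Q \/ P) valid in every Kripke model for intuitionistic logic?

No

This is the material-implication-as-disjunction principle, which is not intuitionistically valid.
A Kripke countermodel: worlds 0, 1; order generated by 0 <= 1; atoms true at each world — 0:{}; 1:{P,Q}.
0 ||-/- (Q -> P) -> (~Q \/ P): already at 0 itself, 0 ||- Q -> P but 0 ||-/- ~Q \/ P.
0 ||-/- ~Q \/ P: neither disjunct is forced at 0.
0 ||-/- ~Q since 1 is accessible from 0 and 1 ||- Q.
So the root 0 does not force the formula.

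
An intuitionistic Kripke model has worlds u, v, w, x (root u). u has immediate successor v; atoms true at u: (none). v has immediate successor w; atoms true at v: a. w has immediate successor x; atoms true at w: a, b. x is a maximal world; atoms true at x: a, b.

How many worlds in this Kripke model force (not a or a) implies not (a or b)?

0

u: does not force it — u does not force (not a or a) implies not (a or b): at the accessible world v, v forces not a or a but v does not force not (a or b).
v: does not force it.
w: does not force it.
x: does not force it.
Worlds forcing the formula: { }.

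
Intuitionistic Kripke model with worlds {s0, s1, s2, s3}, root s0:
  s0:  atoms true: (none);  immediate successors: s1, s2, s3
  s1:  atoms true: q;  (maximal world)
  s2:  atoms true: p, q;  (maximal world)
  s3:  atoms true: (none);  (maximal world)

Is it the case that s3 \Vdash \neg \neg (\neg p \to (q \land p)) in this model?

s3 \nVdash \neg \neg (\neg p \to (q \land p)) since s3 is accessible from s3 and s3 \Vdash \neg (\neg p \to (q \land p)).
s3 \Vdash \neg (\neg p \to (q \land p)): no world accessible from s3 forces \neg p \to (q \land p).

No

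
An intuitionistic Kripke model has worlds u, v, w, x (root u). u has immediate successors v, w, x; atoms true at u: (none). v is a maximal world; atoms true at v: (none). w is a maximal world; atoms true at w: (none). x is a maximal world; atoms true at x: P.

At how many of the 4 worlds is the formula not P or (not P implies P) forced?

3

u: does not force it — u does not force not P or (not P implies P): neither disjunct is forced at u.
v: forces it.
w: forces it.
x: forces it.
Worlds forcing the formula: {v, w, x}.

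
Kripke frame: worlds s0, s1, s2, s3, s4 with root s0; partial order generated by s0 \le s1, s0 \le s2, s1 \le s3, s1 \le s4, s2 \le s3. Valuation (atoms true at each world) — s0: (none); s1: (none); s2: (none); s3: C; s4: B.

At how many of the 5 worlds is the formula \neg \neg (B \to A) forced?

2

s0: does not force it — s0 \nVdash \neg \neg (B \to A) since s4 is accessible from s0 and s4 \Vdash \neg (B \to A).
s1: does not force it — s1 \nVdash \neg \neg (B \to A) since s4 is accessible from s1 and s4 \Vdash \neg (B \to A).
s2: forces it.
s3: forces it.
s4: does not force it.
Worlds forcing the formula: {s2, s3}.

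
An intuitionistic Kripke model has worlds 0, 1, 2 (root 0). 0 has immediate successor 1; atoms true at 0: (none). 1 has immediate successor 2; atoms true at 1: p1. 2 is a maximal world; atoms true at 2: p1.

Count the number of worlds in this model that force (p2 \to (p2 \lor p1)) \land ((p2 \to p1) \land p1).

0: does not force it — 0 \nVdash (p2 \to (p2 \lor p1)) \land ((p2 \to p1) \land p1) since 0 fails (p2 \to p1) \land p1.
1: forces it.
2: forces it.
Worlds forcing the formula: {1, 2}.

2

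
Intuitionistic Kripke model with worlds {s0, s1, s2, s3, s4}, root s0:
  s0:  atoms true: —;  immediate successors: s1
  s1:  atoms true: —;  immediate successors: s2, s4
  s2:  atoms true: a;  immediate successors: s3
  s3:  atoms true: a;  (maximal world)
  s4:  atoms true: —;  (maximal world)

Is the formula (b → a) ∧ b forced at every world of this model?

No

Not every world: s0 ⊮ (b → a) ∧ b.
s0 ⊮ (b → a) ∧ b since s0 fails b.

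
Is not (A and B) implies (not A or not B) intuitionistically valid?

No

This is the constructively invalid direction of De Morgan's law for conjunction, which is not intuitionistically valid.
A Kripke countermodel: worlds u, v, w; order generated by u <= v, u <= w; atoms true at each world — u:{}; v:{A}; w:{B}.
u does not force not (A and B) implies (not A or not B): already at u itself, u forces not (A and B) but u does not force not A or not B.
u does not force not A or not B: neither disjunct is forced at u.
u does not force not A since v is accessible from u and v forces A.
So the root u does not force the formula.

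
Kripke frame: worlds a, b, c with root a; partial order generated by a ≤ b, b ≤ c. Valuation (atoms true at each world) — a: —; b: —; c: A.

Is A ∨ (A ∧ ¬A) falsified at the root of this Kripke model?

a ⊮ A ∨ (A ∧ ¬A): neither disjunct is forced at a.
a lacks atom A, so a ⊮ A.
So the root a does not force A ∨ (A ∧ ¬A); the model is a countermodel.

Yes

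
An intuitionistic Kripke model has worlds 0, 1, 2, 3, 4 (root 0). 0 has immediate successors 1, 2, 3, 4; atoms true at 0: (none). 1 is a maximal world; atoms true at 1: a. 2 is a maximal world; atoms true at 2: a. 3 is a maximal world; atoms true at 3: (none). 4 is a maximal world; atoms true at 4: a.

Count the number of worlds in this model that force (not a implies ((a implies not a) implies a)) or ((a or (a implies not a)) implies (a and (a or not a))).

0: does not force it — 0 does not force (not a implies ((a implies not a) implies a)) or ((a or (a implies not a)) implies (a and (a or not a))): neither disjunct is forced at 0.
1: forces it.
2: forces it.
3: does not force it — 3 does not force (not a implies ((a implies not a) implies a)) or ((a or (a implies not a)) implies (a and (a or not a))): neither disjunct is forced at 3.
4: forces it.
Worlds forcing the formula: {1, 2, 4}.

3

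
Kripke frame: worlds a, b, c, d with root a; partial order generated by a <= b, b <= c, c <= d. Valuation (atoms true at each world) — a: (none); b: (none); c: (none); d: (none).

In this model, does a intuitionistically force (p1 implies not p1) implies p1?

a does not force (p1 implies not p1) implies p1: already at a itself, a forces p1 implies not p1 but a does not force p1.
a lacks atom p1, so a does not force p1.

No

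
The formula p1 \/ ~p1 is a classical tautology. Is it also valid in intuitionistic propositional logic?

No

This is the law of excluded middle, which is not intuitionistically valid.
A Kripke countermodel: worlds w0, w1; order generated by w0 <= w1; atoms true at each world — w0:{}; w1:{p1}.
w0 ||-/- p1 \/ ~p1: neither disjunct is forced at w0.
w0 lacks atom p1, so w0 ||-/- p1.
So the root w0 does not force the formula.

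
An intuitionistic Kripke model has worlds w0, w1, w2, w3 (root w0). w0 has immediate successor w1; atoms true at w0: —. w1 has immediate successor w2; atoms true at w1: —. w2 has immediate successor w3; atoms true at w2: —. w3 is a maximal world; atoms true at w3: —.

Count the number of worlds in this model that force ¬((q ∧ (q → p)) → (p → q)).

w0: does not force it — w0 ⊮ ¬((q ∧ (q → p)) → (p → q)) since w0 is accessible from w0 and w0 ⊩ (q ∧ (q → p)) → (p → q).
w1: does not force it — w1 ⊮ ¬((q ∧ (q → p)) → (p → q)) since w1 is accessible from w1 and w1 ⊩ (q ∧ (q → p)) → (p → q).
w2: does not force it — w2 ⊮ ¬((q ∧ (q → p)) → (p → q)) since w2 is accessible from w2 and w2 ⊩ (q ∧ (q → p)) → (p → q).
w3: does not force it.
Worlds forcing the formula: { }.

0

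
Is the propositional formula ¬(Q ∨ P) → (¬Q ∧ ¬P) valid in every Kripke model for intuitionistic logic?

Yes

This is a constructively valid De Morgan direction (negated disjunction to conjunction of negations), which is intuitionistically derivable.
From ¬(Q ∨ P): if Q held then Q ∨ P would, contradiction — so ¬Q; similarly ¬P.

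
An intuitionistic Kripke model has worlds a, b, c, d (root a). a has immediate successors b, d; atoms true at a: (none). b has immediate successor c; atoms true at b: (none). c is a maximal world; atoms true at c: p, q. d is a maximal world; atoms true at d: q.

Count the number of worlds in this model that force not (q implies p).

1

a: does not force it — a does not force not (q implies p) since b is accessible from a and b forces q implies p.
b: does not force it.
c: does not force it.
d: forces it.
Worlds forcing the formula: {d}.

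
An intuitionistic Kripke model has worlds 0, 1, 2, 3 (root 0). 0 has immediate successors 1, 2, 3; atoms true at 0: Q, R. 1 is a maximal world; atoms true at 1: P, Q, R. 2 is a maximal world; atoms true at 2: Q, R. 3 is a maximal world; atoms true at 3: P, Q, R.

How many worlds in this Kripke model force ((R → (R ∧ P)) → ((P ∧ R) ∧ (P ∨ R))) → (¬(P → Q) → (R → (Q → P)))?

4

0: forces it.
1: forces it.
2: forces it.
3: forces it.
Worlds forcing the formula: {0, 1, 2, 3}.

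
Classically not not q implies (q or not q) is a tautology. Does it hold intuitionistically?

This is a variant of double-negation elimination (deriving excluded middle from double negation), which is not intuitionistically valid.
A Kripke countermodel: worlds 0, 1; order generated by 0 <= 1; atoms true at each world — 0:{}; 1:{q}.
0 does not force not not q implies (q or not q): already at 0 itself, 0 forces not not q but 0 does not force q or not q.
0 does not force q or not q: neither disjunct is forced at 0.
0 lacks atom q, so 0 does not force q.
So the root 0 does not force the formula.

No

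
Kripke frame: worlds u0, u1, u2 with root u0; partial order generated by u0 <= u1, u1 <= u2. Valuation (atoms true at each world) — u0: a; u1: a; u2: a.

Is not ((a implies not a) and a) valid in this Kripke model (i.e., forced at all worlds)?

Yes

u0 forces not ((a implies not a) and a): no world accessible from u0 forces (a implies not a) and a.
Since the root u0 forces not ((a implies not a) and a) and forcing is persistent (monotone upward), every world forces it.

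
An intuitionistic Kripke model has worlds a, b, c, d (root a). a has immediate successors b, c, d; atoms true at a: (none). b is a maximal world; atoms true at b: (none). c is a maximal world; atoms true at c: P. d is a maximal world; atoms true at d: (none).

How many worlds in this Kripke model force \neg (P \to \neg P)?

1

a: does not force it — a \nVdash \neg (P \to \neg P) since b is accessible from a and b \Vdash P \to \neg P.
b: does not force it.
c: forces it.
d: does not force it.
Worlds forcing the formula: {c}.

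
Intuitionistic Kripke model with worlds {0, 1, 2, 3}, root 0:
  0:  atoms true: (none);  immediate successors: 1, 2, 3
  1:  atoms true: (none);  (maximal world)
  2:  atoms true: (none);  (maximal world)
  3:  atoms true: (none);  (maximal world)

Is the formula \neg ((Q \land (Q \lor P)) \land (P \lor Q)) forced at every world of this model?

Yes

0 \Vdash \neg ((Q \land (Q \lor P)) \land (P \lor Q)): no world accessible from 0 forces (Q \land (Q \lor P)) \land (P \lor Q).
Since the root 0 forces \neg ((Q \land (Q \lor P)) \land (P \lor Q)) and forcing is persistent (monotone upward), every world forces it.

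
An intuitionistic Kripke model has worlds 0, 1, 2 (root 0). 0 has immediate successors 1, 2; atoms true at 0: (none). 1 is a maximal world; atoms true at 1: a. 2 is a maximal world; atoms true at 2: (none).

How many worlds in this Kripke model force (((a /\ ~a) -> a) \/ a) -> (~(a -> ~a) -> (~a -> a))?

0: forces it.
1: forces it.
2: forces it.
Worlds forcing the formula: {0, 1, 2}.

3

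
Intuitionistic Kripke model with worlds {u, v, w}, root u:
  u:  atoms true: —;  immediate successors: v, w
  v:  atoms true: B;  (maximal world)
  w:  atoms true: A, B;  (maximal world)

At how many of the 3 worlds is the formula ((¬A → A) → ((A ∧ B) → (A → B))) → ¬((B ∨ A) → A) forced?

1

u: does not force it — u ⊮ ((¬A → A) → ((A ∧ B) → (A → B))) → ¬((B ∨ A) → A): already at u itself, u ⊩ (¬A → A) → ((A ∧ B) → (A → B)) but u ⊮ ¬((B ∨ A) → A).
v: forces it.
w: does not force it.
Worlds forcing the formula: {v}.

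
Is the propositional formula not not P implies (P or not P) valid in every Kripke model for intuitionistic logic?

This is a variant of double-negation elimination (deriving excluded middle from double negation), which is not intuitionistically valid.
A Kripke countermodel: worlds a, b; order generated by a <= b; atoms true at each world — a:{}; b:{P}.
a does not force not not P implies (P or not P): already at a itself, a forces not not P but a does not force P or not P.
a does not force P or not P: neither disjunct is forced at a.
a lacks atom P, so a does not force P.
So the root a does not force the formula.

No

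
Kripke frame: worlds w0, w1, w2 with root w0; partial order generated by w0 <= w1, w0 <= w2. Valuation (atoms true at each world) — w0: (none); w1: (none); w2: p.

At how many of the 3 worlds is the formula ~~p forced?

w0: does not force it — w0 ||-/- ~~p since w1 is accessible from w0 and w1 ||- ~p.
w1: does not force it — w1 ||-/- ~~p since w1 is accessible from w1 and w1 ||- ~p.
w2: forces it.
Worlds forcing the formula: {w2}.

1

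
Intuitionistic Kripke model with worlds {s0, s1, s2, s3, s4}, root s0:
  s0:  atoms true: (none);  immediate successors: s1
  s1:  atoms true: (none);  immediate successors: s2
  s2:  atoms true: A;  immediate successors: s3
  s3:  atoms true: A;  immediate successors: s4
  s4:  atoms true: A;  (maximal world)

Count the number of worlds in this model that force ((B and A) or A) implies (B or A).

5

s0: forces it.
s1: forces it.
s2: forces it.
s3: forces it.
s4: forces it.
Worlds forcing the formula: {s0, s1, s2, s3, s4}.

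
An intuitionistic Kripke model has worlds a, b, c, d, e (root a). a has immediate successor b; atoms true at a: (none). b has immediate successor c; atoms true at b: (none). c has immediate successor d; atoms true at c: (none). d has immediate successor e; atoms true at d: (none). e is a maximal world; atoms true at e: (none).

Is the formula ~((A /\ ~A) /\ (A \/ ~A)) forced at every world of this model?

Yes

a ||- ~((A /\ ~A) /\ (A \/ ~A)): no world accessible from a forces (A /\ ~A) /\ (A \/ ~A).
Since the root a forces ~((A /\ ~A) /\ (A \/ ~A)) and forcing is persistent (monotone upward), every world forces it.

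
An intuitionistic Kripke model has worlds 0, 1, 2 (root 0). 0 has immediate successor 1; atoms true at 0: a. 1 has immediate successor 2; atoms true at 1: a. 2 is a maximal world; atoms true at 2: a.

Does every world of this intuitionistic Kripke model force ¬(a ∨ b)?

Not every world: 0 ⊮ ¬(a ∨ b).
0 ⊮ ¬(a ∨ b) since 0 is accessible from 0 and 0 ⊩ a ∨ b.
0 ⊩ a ∨ b via the disjunct a.

No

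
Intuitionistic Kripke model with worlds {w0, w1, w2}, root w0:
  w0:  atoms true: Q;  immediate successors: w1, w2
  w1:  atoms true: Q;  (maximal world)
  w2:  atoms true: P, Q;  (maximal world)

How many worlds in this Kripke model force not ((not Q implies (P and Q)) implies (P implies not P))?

1

w0: does not force it — w0 does not force not ((not Q implies (P and Q)) implies (P implies not P)) since w1 is accessible from w0 and w1 forces (not Q implies (P and Q)) implies (P implies not P).
w1: does not force it — w1 does not force not ((not Q implies (P and Q)) implies (P implies not P)) since w1 is accessible from w1 and w1 forces (not Q implies (P and Q)) implies (P implies not P).
w2: forces it.
Worlds forcing the formula: {w2}.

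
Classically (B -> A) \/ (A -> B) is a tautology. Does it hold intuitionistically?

This is the Gödel–Dummett linearity axiom, which is not intuitionistically valid.
A Kripke countermodel: worlds u0, u1, u2; order generated by u0 <= u1, u0 <= u2; atoms true at each world — u0:{}; u1:{B}; u2:{A}.
u0 ||-/- (B -> A) \/ (A -> B): neither disjunct is forced at u0.
u0 ||-/- B -> A: at the accessible world u1, u1 ||- B but u1 ||-/- A.
u1 lacks atom A, so u1 ||-/- A.
So the root u0 does not force the formula.

No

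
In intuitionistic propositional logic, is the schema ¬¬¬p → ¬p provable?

Yes

This is triple-negation reduction, which is intuitionistically derivable.
Assume ¬¬¬p and suppose p. Then ¬¬p (double-negation introduction), contradicting ¬¬¬p. So ¬p.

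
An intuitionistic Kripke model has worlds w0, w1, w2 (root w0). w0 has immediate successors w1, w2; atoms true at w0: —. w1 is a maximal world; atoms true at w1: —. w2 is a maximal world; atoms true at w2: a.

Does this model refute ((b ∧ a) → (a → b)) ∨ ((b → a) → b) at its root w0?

w0 ⊩ ((b ∧ a) → (a → b)) ∨ ((b → a) → b) via the disjunct (b ∧ a) → (a → b).
So the root w0 forces ((b ∧ a) → (a → b)) ∨ ((b → a) → b); the model is not a countermodel.

No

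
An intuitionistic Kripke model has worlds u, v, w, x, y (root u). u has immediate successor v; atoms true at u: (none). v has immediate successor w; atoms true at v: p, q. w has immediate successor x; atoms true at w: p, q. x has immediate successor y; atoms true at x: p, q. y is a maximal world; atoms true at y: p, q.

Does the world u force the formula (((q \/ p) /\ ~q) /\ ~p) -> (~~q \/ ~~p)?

u ||- (((q \/ p) /\ ~q) /\ ~p) -> (~~q \/ ~~p) vacuously: no world accessible from u forces the antecedent ((q \/ p) /\ ~q) /\ ~p.

Yes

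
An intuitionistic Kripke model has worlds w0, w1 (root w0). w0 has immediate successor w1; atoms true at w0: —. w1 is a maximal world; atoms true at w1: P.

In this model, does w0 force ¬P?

No

w0 ⊮ ¬P since w1 is accessible from w0 and w1 ⊩ P.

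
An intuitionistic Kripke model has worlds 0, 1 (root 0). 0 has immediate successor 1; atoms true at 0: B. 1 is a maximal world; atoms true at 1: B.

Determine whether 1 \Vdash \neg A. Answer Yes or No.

1 \Vdash \neg A: no world accessible from 1 forces A.

Yes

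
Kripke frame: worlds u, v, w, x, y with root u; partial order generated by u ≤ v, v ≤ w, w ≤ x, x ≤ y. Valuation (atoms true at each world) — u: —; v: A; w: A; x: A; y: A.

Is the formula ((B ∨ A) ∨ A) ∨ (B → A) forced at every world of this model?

u ⊩ ((B ∨ A) ∨ A) ∨ (B → A) via the disjunct B → A.
Since the root u forces ((B ∨ A) ∨ A) ∨ (B → A) and forcing is persistent (monotone upward), every world forces it.

Yes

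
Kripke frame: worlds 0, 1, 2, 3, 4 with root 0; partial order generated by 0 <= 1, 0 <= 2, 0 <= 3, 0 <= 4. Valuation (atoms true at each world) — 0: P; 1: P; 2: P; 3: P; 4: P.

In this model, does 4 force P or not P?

4 forces P or not P via the disjunct P.

Yes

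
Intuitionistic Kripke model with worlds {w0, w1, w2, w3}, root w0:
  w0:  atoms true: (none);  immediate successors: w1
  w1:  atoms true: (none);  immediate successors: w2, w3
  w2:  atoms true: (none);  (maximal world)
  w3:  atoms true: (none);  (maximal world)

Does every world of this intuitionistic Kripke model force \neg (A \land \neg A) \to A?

Not every world: w0 \nVdash \neg (A \land \neg A) \to A.
w0 \nVdash \neg (A \land \neg A) \to A: already at w0 itself, w0 \Vdash \neg (A \land \neg A) but w0 \nVdash A.
w0 lacks atom A, so w0 \nVdash A.

No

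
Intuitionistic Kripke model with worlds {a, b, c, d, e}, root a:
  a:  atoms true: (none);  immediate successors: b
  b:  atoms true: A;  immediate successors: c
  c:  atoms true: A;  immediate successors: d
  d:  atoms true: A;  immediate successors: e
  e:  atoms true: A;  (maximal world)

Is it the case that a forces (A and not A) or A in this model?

a does not force (A and not A) or A: neither disjunct is forced at a.
a does not force A and not A since a fails A.

No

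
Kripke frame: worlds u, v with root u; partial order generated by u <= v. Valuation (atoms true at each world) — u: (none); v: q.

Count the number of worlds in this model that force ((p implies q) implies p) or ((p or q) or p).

u: does not force it — u does not force ((p implies q) implies p) or ((p or q) or p): neither disjunct is forced at u.
v: forces it.
Worlds forcing the formula: {v}.

1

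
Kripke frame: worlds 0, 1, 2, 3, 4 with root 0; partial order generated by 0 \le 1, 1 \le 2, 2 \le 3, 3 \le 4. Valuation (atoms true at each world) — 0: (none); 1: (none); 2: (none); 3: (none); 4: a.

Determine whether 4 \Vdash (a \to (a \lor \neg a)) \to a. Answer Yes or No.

4 \Vdash (a \to (a \lor \neg a)) \to a: every world accessible from 4 that forces a \to (a \lor \neg a) (namely 4) also forces a.

Yes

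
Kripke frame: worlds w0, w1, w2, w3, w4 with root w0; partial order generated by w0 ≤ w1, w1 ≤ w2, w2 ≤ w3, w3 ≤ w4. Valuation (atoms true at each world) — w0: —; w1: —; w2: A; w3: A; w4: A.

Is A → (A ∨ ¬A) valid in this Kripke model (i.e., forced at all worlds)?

Yes

w0 ⊩ A → (A ∨ ¬A): every world accessible from w0 that forces A (namely w2, w3, w4) also forces A ∨ ¬A.
Since the root w0 forces A → (A ∨ ¬A) and forcing is persistent (monotone upward), every world forces it.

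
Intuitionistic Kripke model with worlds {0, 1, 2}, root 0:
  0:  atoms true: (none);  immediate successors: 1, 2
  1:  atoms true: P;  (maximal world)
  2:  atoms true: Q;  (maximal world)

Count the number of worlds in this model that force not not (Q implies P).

1

0: does not force it — 0 does not force not not (Q implies P) since 2 is accessible from 0 and 2 forces not (Q implies P).
1: forces it.
2: does not force it — 2 does not force not not (Q implies P) since 2 is accessible from 2 and 2 forces not (Q implies P).
Worlds forcing the formula: {1}.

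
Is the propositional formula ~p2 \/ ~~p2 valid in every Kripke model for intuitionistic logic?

No

This is the weak law of excluded middle, which is not intuitionistically valid.
A Kripke countermodel: worlds u0, u1, u2; order generated by u0 <= u1, u0 <= u2; atoms true at each world — u0:{}; u1:{p2}; u2:{}.
u0 ||-/- ~p2 \/ ~~p2: neither disjunct is forced at u0.
u0 ||-/- ~p2 since u1 is accessible from u0 and u1 ||- p2.
So the root u0 does not force the formula.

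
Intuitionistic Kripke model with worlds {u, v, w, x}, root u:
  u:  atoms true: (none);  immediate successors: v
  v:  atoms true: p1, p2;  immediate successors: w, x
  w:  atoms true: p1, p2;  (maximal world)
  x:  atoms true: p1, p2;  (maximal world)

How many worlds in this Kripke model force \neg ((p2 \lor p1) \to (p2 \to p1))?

0

u: does not force it — u \nVdash \neg ((p2 \lor p1) \to (p2 \to p1)) since u is accessible from u and u \Vdash (p2 \lor p1) \to (p2 \to p1).
v: does not force it.
w: does not force it.
x: does not force it.
Worlds forcing the formula: { }.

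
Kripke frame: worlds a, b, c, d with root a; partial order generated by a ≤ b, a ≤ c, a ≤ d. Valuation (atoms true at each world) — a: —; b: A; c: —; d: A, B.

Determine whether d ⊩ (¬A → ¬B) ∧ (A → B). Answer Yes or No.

Yes

d ⊩ (¬A → ¬B) ∧ (A → B) since d forces both conjuncts.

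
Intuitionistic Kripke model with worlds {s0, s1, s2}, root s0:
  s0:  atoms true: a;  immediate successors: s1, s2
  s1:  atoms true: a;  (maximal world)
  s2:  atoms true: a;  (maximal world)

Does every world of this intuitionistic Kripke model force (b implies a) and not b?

s0 forces (b implies a) and not b since s0 forces both conjuncts.
Since the root s0 forces (b implies a) and not b and forcing is persistent (monotone upward), every world forces it.

Yes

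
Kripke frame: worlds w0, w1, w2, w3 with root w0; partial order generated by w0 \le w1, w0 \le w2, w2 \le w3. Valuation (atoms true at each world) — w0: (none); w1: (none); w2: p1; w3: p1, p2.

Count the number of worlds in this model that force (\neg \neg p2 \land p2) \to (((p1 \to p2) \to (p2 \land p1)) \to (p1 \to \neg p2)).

w0: does not force it — w0 \nVdash (\neg \neg p2 \land p2) \to (((p1 \to p2) \to (p2 \land p1)) \to (p1 \to \neg p2)): at the accessible world w3, w3 \Vdash \neg \neg p2 \land p2 but w3 \nVdash ((p1 \to p2) \to (p2 \land p1)) \to (p1 \to \neg p2).
w1: forces it.
w2: does not force it — w2 \nVdash (\neg \neg p2 \land p2) \to (((p1 \to p2) \to (p2 \land p1)) \to (p1 \to \neg p2)): at the accessible world w3, w3 \Vdash \neg \neg p2 \land p2 but w3 \nVdash ((p1 \to p2) \to (p2 \land p1)) \to (p1 \to \neg p2).
w3: does not force it.
Worlds forcing the formula: {w1}.

1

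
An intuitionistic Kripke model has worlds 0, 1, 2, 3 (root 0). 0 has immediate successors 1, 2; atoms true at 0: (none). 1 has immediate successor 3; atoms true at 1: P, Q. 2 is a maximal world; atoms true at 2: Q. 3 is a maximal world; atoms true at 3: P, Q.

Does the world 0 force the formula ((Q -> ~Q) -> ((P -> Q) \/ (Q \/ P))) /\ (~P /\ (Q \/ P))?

No

0 ||-/- ((Q -> ~Q) -> ((P -> Q) \/ (Q \/ P))) /\ (~P /\ (Q \/ P)) since 0 fails ~P /\ (Q \/ P).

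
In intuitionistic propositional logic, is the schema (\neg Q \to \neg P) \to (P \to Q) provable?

No

This is the converse of contraposition, which is not intuitionistically valid.
A Kripke countermodel: worlds s0, s1; order generated by s0 \le s1; atoms true at each world — s0:{P}; s1:{P,Q}.
s0 \nVdash (\neg Q \to \neg P) \to (P \to Q): already at s0 itself, s0 \Vdash \neg Q \to \neg P but s0 \nVdash P \to Q.
s0 \nVdash P \to Q: already at s0 itself, s0 \Vdash P but s0 \nVdash Q.
s0 lacks atom Q, so s0 \nVdash Q.
So the root s0 does not force the formula.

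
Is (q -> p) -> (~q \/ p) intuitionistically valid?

No

This is the material-implication-as-disjunction principle, which is not intuitionistically valid.
A Kripke countermodel: worlds s0, s1; order generated by s0 <= s1; atoms true at each world — s0:{}; s1:{p,q}.
s0 ||-/- (q -> p) -> (~q \/ p): already at s0 itself, s0 ||- q -> p but s0 ||-/- ~q \/ p.
s0 ||-/- ~q \/ p: neither disjunct is forced at s0.
s0 ||-/- ~q since s1 is accessible from s0 and s1 ||- q.
So the root s0 does not force the formula.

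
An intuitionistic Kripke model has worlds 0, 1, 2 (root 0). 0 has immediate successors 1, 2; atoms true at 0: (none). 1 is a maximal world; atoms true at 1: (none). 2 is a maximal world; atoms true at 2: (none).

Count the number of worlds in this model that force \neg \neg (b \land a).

0

0: does not force it — 0 \nVdash \neg \neg (b \land a) since 0 is accessible from 0 and 0 \Vdash \neg (b \land a).
1: does not force it — 1 \nVdash \neg \neg (b \land a) since 1 is accessible from 1 and 1 \Vdash \neg (b \land a).
2: does not force it — 2 \nVdash \neg \neg (b \land a) since 2 is accessible from 2 and 2 \Vdash \neg (b \land a).
Worlds forcing the formula: { }.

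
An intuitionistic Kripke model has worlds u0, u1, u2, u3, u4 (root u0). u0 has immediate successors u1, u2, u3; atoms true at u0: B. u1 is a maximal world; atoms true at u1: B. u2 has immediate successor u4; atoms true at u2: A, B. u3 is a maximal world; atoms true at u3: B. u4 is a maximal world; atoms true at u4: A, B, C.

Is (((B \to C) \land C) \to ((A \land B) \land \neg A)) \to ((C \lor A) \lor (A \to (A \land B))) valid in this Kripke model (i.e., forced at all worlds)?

Yes

u0 \Vdash (((B \to C) \land C) \to ((A \land B) \land \neg A)) \to ((C \lor A) \lor (A \to (A \land B))): every world accessible from u0 that forces ((B \to C) \land C) \to ((A \land B) \land \neg A) (namely u1, u3) also forces (C \lor A) \lor (A \to (A \land B)).
Since the root u0 forces (((B \to C) \land C) \to ((A \land B) \land \neg A)) \to ((C \lor A) \lor (A \to (A \land B))) and forcing is persistent (monotone upward), every world forces it.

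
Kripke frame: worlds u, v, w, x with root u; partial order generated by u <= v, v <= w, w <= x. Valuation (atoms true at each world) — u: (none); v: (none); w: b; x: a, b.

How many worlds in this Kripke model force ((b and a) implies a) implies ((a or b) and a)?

1

u: does not force it — u does not force ((b and a) implies a) implies ((a or b) and a): already at u itself, u forces (b and a) implies a but u does not force (a or b) and a.
v: does not force it — v does not force ((b and a) implies a) implies ((a or b) and a): already at v itself, v forces (b and a) implies a but v does not force (a or b) and a.
w: does not force it — w does not force ((b and a) implies a) implies ((a or b) and a): already at w itself, w forces (b and a) implies a but w does not force (a or b) and a.
x: forces it.
Worlds forcing the formula: {x}.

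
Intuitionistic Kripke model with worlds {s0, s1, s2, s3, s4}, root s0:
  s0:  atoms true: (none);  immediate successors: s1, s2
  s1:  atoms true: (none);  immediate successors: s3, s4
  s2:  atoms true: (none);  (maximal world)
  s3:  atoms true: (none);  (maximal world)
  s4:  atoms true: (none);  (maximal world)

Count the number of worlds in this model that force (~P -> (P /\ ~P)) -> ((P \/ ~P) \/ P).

s0: forces it.
s1: forces it.
s2: forces it.
s3: forces it.
s4: forces it.
Worlds forcing the formula: {s0, s1, s2, s3, s4}.

5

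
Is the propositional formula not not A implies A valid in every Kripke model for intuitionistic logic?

This is double-negation elimination, which is not intuitionistically valid.
A Kripke countermodel: worlds s0, s1; order generated by s0 <= s1; atoms true at each world — s0:{}; s1:{A}.
s0 does not force not not A implies A: already at s0 itself, s0 forces not not A but s0 does not force A.
s0 lacks atom A, so s0 does not force A.
So the root s0 does not force the formula.

No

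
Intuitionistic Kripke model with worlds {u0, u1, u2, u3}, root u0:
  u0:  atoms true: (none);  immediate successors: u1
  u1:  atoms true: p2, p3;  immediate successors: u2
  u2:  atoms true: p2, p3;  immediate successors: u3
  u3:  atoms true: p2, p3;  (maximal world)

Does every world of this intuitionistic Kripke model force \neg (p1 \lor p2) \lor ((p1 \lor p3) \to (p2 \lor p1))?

Yes

u0 \Vdash \neg (p1 \lor p2) \lor ((p1 \lor p3) \to (p2 \lor p1)) via the disjunct (p1 \lor p3) \to (p2 \lor p1).
Since the root u0 forces \neg (p1 \lor p2) \lor ((p1 \lor p3) \to (p2 \lor p1)) and forcing is persistent (monotone upward), every world forces it.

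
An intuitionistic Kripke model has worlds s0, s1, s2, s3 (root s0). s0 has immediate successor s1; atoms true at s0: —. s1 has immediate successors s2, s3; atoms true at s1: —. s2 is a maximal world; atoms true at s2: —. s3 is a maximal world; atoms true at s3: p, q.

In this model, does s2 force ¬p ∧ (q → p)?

Yes

s2 ⊩ ¬p ∧ (q → p) since s2 forces both conjuncts.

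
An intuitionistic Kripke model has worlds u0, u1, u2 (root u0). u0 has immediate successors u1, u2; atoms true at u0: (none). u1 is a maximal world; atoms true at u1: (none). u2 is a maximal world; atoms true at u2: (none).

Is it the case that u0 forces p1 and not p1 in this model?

No

u0 does not force p1 and not p1 since u0 fails p1.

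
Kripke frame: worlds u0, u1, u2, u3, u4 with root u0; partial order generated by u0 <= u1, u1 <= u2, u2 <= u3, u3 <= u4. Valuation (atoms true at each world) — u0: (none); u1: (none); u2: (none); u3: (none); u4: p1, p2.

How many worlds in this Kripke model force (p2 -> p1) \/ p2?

5

u0: forces it.
u1: forces it.
u2: forces it.
u3: forces it.
u4: forces it.
Worlds forcing the formula: {u0, u1, u2, u3, u4}.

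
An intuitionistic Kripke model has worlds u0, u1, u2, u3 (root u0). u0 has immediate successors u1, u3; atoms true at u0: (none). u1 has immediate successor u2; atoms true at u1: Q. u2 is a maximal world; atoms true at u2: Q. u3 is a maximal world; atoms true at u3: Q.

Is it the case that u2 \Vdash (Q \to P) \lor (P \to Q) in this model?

Yes

u2 \Vdash (Q \to P) \lor (P \to Q) via the disjunct P \to Q.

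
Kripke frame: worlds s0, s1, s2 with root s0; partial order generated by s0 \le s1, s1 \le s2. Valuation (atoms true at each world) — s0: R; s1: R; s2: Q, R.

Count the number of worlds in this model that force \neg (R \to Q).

0

s0: does not force it — s0 \nVdash \neg (R \to Q) since s2 is accessible from s0 and s2 \Vdash R \to Q.
s1: does not force it — s1 \nVdash \neg (R \to Q) since s2 is accessible from s1 and s2 \Vdash R \to Q.
s2: does not force it.
Worlds forcing the formula: { }.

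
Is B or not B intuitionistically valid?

No

This is the law of excluded middle, which is not intuitionistically valid.
A Kripke countermodel: worlds u0, u1; order generated by u0 <= u1; atoms true at each world — u0:{}; u1:{B}.
u0 does not force B or not B: neither disjunct is forced at u0.
u0 lacks atom B, so u0 does not force B.
So the root u0 does not force the formula.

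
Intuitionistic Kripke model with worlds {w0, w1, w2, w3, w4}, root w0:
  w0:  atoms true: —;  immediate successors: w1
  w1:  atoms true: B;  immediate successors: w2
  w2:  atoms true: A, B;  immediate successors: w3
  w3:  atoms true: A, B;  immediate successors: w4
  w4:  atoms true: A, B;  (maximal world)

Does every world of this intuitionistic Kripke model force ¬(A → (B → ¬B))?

w0 ⊩ ¬(A → (B → ¬B)): no world accessible from w0 forces A → (B → ¬B).
Since the root w0 forces ¬(A → (B → ¬B)) and forcing is persistent (monotone upward), every world forces it.

Yes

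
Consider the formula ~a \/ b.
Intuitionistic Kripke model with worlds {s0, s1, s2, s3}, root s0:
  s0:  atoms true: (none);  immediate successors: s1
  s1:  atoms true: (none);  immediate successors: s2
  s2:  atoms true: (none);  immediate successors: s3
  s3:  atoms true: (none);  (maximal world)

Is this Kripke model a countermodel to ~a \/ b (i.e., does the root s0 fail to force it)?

s0 ||- ~a \/ b via the disjunct ~a.
So the root s0 forces ~a \/ b; the model is not a countermodel.

No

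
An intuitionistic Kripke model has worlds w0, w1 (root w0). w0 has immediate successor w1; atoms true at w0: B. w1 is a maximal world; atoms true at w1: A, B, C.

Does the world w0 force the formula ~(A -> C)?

No

w0 ||-/- ~(A -> C) since w0 is accessible from w0 and w0 ||- A -> C.
w0 ||- A -> C: every world accessible from w0 that forces A (namely w1) also forces C.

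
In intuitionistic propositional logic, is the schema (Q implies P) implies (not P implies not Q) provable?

This is the forward direction of contraposition, which is intuitionistically derivable.
Assume Q implies P and not P. If Q held then P would follow, contradicting not P; so not Q.

Yes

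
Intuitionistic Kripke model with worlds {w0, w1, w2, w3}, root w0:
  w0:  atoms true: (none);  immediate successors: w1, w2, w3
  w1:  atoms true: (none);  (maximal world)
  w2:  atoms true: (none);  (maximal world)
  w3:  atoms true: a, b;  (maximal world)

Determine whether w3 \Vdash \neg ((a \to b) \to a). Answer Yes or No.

No

w3 \nVdash \neg ((a \to b) \to a) since w3 is accessible from w3 and w3 \Vdash (a \to b) \to a.
w3 \Vdash (a \to b) \to a: every world accessible from w3 that forces a \to b (namely w3) also forces a.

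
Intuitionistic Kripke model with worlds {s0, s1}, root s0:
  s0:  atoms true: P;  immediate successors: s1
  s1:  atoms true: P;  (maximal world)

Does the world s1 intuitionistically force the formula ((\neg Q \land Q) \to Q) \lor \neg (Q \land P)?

Yes

s1 \Vdash ((\neg Q \land Q) \to Q) \lor \neg (Q \land P) via the disjunct (\neg Q \land Q) \to Q.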